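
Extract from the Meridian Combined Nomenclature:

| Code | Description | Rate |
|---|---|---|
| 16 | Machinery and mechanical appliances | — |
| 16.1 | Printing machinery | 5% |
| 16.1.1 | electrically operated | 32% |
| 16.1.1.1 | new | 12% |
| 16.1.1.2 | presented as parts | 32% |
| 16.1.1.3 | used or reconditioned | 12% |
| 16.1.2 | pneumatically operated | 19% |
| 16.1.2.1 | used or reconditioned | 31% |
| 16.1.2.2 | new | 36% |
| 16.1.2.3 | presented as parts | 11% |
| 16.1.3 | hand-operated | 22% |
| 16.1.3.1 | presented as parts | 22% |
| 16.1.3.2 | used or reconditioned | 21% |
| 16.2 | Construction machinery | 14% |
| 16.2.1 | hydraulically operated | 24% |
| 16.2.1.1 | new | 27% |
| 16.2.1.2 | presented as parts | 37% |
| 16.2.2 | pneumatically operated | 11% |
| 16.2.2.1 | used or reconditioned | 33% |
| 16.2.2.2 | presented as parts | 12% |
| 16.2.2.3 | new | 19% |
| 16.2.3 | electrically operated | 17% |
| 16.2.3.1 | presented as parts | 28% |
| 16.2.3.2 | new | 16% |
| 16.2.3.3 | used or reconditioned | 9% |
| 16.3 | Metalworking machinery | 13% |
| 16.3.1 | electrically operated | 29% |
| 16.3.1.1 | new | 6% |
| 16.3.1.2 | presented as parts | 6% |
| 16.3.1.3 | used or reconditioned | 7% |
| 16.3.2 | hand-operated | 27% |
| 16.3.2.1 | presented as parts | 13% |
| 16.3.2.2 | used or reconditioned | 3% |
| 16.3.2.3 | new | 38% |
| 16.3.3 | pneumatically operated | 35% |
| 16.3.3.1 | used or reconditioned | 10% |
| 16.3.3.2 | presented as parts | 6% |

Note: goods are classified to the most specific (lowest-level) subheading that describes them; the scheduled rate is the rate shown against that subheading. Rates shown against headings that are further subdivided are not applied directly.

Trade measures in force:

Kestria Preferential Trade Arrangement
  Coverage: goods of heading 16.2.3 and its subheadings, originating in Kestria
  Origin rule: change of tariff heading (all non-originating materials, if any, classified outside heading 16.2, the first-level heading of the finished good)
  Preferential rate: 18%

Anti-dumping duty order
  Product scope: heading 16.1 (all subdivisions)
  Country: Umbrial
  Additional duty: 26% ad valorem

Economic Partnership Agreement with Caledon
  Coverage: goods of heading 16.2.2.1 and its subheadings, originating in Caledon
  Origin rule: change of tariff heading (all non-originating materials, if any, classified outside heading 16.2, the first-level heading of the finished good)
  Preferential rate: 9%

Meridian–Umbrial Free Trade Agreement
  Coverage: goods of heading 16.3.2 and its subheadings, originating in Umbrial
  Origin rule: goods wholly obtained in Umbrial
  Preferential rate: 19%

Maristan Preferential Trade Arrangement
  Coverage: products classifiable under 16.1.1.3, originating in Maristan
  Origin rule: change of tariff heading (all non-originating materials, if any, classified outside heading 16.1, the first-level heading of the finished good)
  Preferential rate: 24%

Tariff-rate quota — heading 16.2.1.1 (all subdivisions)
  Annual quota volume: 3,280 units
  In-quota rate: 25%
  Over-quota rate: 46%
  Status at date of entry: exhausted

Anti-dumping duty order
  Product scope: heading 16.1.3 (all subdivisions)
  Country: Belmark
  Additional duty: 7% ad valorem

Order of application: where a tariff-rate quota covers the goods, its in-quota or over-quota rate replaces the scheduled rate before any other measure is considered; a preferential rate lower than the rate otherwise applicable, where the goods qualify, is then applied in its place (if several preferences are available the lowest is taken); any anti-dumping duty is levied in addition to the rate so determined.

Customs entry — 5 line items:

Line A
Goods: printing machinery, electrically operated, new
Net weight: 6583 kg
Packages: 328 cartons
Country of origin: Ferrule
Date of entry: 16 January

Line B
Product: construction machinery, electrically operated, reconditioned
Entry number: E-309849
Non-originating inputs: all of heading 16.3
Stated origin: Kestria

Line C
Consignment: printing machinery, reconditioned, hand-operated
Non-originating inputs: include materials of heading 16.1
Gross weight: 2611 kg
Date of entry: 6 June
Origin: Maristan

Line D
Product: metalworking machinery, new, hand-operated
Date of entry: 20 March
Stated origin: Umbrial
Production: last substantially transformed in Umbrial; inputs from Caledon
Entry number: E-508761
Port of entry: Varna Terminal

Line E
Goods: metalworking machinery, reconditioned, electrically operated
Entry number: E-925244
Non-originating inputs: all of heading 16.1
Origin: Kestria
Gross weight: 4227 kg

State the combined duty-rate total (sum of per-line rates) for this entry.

Line A: printing → 16.1; electrically operated → 16.1.1; new → 16.1.1.1. Scheduled 12%. No special measure applies. → 12%.
Line B: construction → 16.2; electrically operated → 16.2.3; reconditioned → 16.2.3.3. Scheduled 9%. Kestria agreement on 16.2.3: CTH met → 18% available; preference 18% not lower than 9% → no reduction. → 9%.
Line C: printing → 16.1; hand-operated → 16.1.3; reconditioned → 16.1.3.2. Scheduled 21%. Maristan agreement on 16.1.1.3: 16.1.3.2 not covered. → 21%.
Line D: metalworking → 16.3; hand-operated → 16.3.2; new → 16.3.2.3. Scheduled 38%. Umbrial agreement on 16.3.2: not wholly obtained. → 38%.
Line E: metalworking → 16.3; electrically operated → 16.3.1; reconditioned → 16.3.1.3. Scheduled 7%. Kestria agreement on 16.2.3: 16.3.1.3 not covered. → 7%.
Sum: 12% + 9% + 21% + 38% + 7% = 87%.

87%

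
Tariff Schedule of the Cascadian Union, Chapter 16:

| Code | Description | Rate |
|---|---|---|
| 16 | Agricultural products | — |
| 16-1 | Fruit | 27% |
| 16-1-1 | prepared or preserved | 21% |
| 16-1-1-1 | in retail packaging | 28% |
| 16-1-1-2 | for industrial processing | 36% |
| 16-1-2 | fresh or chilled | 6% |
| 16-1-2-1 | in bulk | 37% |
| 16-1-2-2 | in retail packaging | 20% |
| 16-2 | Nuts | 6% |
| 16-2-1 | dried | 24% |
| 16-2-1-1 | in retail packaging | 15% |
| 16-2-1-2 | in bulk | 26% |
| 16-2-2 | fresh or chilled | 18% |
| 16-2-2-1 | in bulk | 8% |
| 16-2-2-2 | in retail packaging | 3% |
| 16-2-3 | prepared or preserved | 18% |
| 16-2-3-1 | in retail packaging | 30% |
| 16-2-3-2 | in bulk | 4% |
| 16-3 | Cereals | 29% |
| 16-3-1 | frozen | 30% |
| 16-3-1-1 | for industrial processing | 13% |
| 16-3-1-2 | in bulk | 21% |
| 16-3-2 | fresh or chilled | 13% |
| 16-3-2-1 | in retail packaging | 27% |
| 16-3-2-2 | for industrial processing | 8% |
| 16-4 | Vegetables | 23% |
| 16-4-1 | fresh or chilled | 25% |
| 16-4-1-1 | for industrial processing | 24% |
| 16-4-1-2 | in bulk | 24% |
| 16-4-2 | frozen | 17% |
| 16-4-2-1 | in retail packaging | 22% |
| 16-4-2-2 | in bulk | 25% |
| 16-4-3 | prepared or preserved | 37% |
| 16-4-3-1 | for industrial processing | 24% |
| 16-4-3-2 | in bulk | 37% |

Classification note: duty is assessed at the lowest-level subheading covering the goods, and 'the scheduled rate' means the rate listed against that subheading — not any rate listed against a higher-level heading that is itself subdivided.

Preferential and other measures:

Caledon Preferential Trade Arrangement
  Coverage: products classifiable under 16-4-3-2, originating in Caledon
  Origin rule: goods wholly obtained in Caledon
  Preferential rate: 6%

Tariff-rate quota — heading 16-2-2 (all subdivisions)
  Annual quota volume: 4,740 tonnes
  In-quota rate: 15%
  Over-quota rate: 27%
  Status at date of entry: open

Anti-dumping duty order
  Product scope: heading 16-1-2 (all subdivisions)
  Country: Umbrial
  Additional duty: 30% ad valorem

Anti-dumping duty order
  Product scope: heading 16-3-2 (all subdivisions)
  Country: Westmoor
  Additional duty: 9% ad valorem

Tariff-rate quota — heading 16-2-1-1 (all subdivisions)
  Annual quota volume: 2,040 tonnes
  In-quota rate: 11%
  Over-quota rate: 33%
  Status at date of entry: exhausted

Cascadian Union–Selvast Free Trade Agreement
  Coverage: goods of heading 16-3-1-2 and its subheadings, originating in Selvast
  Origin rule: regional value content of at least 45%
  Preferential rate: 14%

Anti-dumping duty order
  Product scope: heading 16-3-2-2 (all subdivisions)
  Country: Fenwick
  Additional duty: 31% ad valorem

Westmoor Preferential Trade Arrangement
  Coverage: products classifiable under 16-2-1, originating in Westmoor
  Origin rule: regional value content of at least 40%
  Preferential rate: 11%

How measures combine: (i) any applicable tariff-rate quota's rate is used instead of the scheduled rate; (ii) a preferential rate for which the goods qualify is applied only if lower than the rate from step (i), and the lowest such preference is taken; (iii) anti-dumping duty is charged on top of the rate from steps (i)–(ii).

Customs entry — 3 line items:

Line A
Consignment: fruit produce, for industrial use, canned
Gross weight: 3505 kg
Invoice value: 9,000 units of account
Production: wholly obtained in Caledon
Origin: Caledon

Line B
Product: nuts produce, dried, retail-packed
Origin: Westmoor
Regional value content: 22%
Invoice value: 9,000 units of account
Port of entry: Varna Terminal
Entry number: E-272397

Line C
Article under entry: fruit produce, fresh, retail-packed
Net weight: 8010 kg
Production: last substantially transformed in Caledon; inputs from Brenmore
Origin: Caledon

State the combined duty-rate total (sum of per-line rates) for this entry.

89%

Line A: fruit → 16-1; canned → 16-1-1; for industrial use → 16-1-1-2. Scheduled 36%. Caledon agreement on 16-4-3-2: 16-1-1-2 not covered. → 36%.
Line B: nuts → 16-2; dried → 16-2-1; retail-packed → 16-2-1-1. Scheduled 15%. quota on 16-2-1-1 exhausted → over-quota 33%; Westmoor agreement on 16-2-1: RVC < 40%. → 33%.
Line C: fruit → 16-1; fresh → 16-1-2; retail-packed → 16-1-2-2. Scheduled 20%. Caledon agreement on 16-4-3-2: 16-1-2-2 not covered. → 20%.
Sum: 36% + 33% + 20% = 89%.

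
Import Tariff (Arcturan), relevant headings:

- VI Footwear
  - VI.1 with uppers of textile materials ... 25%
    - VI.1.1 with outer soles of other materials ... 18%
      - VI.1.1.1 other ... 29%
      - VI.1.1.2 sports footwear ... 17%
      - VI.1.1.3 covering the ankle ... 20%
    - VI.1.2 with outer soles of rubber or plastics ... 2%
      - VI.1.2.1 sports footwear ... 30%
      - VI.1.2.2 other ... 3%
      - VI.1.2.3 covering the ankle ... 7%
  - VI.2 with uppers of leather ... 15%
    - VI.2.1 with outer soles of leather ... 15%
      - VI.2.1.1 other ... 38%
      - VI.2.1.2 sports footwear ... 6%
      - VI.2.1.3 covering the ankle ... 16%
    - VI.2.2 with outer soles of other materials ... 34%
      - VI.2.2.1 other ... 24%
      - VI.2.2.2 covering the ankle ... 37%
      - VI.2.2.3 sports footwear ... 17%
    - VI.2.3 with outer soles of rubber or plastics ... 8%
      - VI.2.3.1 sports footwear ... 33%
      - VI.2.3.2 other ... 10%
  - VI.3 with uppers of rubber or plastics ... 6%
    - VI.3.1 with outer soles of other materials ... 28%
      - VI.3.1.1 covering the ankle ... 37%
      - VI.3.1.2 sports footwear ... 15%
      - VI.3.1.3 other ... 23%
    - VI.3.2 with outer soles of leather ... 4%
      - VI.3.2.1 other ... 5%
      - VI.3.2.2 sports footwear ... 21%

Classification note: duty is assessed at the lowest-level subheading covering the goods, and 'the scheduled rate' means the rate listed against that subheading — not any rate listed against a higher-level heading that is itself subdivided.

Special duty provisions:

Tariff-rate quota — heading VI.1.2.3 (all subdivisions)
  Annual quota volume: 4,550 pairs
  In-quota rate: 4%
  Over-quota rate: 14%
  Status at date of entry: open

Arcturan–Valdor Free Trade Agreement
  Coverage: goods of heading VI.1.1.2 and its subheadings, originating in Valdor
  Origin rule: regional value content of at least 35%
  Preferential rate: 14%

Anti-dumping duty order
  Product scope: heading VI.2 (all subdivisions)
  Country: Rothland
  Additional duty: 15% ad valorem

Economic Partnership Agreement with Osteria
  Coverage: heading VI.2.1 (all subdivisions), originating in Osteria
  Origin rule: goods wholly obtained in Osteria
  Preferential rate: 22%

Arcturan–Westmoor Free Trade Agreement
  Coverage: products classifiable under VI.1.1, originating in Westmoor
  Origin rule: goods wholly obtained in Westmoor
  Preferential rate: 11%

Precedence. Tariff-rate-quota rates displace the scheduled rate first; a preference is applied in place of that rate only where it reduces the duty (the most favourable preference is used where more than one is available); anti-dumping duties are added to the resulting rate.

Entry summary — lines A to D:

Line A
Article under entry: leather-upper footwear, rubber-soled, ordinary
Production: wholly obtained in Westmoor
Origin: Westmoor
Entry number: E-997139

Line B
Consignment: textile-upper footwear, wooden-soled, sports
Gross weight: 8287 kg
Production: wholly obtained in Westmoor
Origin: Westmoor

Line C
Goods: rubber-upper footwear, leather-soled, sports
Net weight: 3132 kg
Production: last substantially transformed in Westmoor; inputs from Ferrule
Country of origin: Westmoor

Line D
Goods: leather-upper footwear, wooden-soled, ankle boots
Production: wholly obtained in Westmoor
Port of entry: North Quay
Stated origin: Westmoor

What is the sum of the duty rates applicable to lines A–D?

79%

Line A: leather-upper → VI.2; rubber-soled → VI.2.3; ordinary → VI.2.3.2. Scheduled 10%. Westmoor agreement on VI.1.1: VI.2.3.2 not covered. → 10%.
Line B: textile-upper → VI.1; wooden-soled → VI.1.1; sports → VI.1.1.2. Scheduled 17%. Westmoor agreement on VI.1.1: wholly obtained → 11% available; preferential 11%. → 11%.
Line C: rubber-upper → VI.3; leather-soled → VI.3.2; sports → VI.3.2.2. Scheduled 21%. Westmoor agreement on VI.1.1: VI.3.2.2 not covered. → 21%.
Line D: leather-upper → VI.2; wooden-soled → VI.2.2; ankle boots → VI.2.2.2. Scheduled 37%. Westmoor agreement on VI.1.1: VI.2.2.2 not covered. → 37%.
Sum: 10% + 11% + 21% + 37% = 79%.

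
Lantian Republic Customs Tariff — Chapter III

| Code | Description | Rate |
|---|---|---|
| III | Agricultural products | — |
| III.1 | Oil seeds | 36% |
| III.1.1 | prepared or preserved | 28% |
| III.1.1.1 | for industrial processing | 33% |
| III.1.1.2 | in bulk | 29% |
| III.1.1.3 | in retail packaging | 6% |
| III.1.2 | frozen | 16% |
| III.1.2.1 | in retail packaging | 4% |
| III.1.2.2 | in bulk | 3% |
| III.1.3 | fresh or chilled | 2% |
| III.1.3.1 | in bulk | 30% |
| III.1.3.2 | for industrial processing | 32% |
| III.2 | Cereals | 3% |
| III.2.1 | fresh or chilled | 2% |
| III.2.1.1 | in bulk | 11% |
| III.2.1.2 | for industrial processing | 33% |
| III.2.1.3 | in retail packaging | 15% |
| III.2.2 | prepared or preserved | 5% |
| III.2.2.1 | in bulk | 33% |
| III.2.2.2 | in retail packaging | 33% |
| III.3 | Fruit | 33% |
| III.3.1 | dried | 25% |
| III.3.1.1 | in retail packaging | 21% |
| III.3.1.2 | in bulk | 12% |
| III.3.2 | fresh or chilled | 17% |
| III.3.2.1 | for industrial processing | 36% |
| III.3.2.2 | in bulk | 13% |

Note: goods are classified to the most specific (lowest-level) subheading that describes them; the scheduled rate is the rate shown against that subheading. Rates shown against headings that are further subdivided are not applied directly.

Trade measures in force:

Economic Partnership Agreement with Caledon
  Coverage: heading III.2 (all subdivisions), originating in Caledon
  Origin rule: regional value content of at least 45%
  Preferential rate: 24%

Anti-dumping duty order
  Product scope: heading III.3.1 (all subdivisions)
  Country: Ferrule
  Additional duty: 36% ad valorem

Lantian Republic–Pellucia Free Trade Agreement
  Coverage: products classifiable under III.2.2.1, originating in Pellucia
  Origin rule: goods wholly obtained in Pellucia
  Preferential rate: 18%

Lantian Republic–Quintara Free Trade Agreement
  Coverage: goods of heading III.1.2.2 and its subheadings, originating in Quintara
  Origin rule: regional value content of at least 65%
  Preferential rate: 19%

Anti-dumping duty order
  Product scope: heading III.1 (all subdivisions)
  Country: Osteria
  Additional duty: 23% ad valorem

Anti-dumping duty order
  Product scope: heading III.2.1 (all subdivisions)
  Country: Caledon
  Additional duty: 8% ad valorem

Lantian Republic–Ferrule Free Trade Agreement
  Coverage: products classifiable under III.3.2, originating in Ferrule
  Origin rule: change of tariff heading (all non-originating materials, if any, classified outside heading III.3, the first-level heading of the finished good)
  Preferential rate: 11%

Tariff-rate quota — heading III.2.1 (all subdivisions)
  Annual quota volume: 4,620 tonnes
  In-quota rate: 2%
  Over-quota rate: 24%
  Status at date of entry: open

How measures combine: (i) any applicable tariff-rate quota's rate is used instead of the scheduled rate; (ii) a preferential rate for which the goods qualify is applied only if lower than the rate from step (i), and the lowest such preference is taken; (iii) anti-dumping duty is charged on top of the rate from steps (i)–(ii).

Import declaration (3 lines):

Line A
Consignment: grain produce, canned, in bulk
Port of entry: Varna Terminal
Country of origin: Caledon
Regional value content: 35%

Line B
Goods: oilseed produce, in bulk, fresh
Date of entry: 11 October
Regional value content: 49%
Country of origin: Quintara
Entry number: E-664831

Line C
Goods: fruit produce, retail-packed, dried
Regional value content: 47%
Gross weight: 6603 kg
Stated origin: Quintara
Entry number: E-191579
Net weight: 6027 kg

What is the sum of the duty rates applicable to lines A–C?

Line A: grain → III.2; canned → III.2.2; in bulk → III.2.2.1. Scheduled 33%. Caledon agreement on III.2: RVC < 45%. → 33%.
Line B: oilseed → III.1; fresh → III.1.3; in bulk → III.1.3.1. Scheduled 30%. Quintara agreement on III.1.2.2: III.1.3.1 not covered. → 30%.
Line C: fruit → III.3; dried → III.3.1; retail-packed → III.3.1.1. Scheduled 21%. Quintara agreement on III.1.2.2: III.3.1.1 not covered. → 21%.
Sum: 33% + 30% + 21% = 84%.

84%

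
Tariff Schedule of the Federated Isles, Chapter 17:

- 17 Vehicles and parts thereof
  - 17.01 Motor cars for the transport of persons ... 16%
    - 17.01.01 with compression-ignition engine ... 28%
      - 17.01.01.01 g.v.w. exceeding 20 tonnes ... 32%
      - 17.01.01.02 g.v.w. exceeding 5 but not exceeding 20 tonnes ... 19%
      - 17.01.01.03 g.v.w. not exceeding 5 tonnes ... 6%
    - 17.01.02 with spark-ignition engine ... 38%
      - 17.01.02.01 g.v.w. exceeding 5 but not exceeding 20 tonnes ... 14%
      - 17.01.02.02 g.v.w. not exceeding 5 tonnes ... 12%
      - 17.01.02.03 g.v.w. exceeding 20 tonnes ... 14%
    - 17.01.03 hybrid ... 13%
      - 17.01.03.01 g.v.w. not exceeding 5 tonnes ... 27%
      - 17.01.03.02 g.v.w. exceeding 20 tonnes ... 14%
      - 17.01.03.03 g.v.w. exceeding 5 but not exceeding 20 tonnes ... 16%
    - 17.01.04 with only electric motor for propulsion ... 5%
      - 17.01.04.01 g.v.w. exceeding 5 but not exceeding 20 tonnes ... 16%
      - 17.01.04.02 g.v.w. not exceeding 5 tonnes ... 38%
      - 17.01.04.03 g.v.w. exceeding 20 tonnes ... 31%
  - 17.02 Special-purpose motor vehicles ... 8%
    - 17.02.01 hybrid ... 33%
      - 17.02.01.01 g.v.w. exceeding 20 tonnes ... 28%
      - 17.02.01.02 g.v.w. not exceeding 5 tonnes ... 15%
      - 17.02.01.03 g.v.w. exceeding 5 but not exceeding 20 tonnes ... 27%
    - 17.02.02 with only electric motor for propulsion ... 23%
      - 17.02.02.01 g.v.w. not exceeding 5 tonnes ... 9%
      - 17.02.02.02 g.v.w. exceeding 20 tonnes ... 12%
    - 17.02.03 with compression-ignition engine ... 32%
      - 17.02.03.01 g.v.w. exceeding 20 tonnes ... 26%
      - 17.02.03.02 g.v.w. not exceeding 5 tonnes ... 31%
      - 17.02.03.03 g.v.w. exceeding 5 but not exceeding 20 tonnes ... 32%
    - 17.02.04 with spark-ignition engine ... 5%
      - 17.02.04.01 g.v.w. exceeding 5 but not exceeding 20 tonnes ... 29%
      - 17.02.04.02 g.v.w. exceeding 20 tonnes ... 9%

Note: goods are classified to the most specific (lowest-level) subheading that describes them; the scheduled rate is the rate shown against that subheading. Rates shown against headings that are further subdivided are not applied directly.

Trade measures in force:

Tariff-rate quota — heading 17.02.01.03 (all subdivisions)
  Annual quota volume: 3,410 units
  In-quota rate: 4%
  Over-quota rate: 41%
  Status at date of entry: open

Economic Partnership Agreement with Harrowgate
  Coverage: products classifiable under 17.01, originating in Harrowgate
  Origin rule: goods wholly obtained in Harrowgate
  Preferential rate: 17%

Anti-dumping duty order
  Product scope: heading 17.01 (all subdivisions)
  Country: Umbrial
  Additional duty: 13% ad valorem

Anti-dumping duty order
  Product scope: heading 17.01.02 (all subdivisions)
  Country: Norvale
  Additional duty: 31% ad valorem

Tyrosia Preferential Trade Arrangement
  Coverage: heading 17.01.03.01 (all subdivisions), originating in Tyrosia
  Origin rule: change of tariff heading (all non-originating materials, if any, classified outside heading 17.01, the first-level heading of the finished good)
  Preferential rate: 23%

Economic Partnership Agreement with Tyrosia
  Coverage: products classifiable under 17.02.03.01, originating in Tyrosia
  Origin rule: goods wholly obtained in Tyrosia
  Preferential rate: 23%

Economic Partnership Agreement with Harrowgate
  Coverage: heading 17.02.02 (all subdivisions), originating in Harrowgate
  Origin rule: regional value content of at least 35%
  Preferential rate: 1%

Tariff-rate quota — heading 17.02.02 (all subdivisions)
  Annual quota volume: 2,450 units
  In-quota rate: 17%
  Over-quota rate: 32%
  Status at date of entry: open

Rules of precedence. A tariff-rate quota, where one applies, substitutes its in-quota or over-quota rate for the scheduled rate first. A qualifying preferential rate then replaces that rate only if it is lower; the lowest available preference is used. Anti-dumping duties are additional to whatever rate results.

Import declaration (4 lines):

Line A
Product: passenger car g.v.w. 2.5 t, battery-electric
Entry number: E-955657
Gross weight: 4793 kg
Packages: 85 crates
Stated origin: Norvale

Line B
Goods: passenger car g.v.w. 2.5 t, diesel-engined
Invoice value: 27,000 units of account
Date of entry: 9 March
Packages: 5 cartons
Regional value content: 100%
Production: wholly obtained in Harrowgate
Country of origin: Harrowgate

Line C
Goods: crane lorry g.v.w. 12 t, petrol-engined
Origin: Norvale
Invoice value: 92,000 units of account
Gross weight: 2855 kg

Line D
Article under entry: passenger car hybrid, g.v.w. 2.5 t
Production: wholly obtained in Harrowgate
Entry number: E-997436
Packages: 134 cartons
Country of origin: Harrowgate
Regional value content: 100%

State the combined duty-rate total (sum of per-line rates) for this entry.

90%

Line A: passenger car → 17.01; battery-electric → 17.01.04; g.v.w. 2.5 t → 17.01.04.02. Scheduled 38%. No special measure applies. → 38%.
Line B: passenger car → 17.01; diesel-engined → 17.01.01; g.v.w. 2.5 t → 17.01.01.03. Scheduled 6%. Harrowgate agreement on 17.01: wholly obtained → 17% available; Harrowgate agreement on 17.02.02: 17.01.01.03 not covered; preference 17% not lower than 6% → no reduction. → 6%.
Line C: crane lorry → 17.02; petrol-engined → 17.02.04; g.v.w. 12 t → 17.02.04.01. Scheduled 29%. No special measure applies. → 29%.
Line D: passenger car → 17.01; hybrid → 17.01.03; g.v.w. 2.5 t → 17.01.03.01. Scheduled 27%. Harrowgate agreement on 17.01: wholly obtained → 17% available; Harrowgate agreement on 17.02.02: 17.01.03.01 not covered; preferential 17%. → 17%.
Sum: 38% + 6% + 29% + 17% = 90%.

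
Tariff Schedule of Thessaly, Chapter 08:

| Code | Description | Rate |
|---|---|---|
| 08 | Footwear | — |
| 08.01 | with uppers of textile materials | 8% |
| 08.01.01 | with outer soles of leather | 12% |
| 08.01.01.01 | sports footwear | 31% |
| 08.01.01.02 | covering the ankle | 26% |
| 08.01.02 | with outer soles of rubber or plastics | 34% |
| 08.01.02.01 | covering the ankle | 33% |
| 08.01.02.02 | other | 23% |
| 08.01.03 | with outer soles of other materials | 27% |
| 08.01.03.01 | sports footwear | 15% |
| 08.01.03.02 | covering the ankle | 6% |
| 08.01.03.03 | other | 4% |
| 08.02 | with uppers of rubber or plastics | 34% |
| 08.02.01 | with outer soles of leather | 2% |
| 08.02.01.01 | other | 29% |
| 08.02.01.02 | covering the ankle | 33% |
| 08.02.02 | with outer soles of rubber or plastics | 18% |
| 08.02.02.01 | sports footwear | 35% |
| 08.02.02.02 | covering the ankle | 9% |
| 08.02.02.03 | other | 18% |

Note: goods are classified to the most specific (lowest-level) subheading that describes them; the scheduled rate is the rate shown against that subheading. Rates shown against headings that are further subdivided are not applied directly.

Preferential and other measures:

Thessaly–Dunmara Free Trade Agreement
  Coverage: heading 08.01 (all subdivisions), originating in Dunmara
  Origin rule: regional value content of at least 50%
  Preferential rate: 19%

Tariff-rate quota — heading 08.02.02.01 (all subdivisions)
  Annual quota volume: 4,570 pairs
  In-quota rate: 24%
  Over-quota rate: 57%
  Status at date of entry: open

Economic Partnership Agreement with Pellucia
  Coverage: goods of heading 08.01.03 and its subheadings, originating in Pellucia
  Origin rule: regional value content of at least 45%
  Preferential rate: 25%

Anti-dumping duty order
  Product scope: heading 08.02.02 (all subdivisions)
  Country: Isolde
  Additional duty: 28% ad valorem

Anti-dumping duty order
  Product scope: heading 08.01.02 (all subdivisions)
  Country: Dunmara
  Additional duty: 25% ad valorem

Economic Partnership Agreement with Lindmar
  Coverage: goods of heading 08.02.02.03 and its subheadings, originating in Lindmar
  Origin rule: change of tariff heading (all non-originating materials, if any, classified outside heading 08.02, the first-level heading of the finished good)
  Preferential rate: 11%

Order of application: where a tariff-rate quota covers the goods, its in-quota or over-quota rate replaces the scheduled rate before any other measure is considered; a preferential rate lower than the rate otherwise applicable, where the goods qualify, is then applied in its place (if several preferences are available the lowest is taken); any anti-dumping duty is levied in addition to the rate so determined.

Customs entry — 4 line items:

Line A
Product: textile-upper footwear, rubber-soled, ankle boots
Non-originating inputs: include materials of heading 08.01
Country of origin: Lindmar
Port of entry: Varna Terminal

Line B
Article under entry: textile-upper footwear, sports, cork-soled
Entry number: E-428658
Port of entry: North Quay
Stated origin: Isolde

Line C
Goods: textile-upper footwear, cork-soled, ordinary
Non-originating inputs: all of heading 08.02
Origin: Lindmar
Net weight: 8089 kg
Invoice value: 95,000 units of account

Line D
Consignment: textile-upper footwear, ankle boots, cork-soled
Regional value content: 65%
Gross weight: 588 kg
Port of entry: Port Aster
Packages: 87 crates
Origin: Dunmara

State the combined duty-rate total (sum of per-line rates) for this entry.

Line A: textile-upper → 08.01; rubber-soled → 08.01.02; ankle boots → 08.01.02.01. Scheduled 33%. Lindmar agreement on 08.02.02.03: 08.01.02.01 not covered. → 33%.
Line B: textile-upper → 08.01; cork-soled → 08.01.03; sports → 08.01.03.01. Scheduled 15%. No special measure applies. → 15%.
Line C: textile-upper → 08.01; cork-soled → 08.01.03; ordinary → 08.01.03.03. Scheduled 4%. Lindmar agreement on 08.02.02.03: 08.01.03.03 not covered. → 4%.
Line D: textile-upper → 08.01; cork-soled → 08.01.03; ankle boots → 08.01.03.02. Scheduled 6%. Dunmara agreement on 08.01: RVC ≥ 50% → 19% available; preference 19% not lower than 6% → no reduction. → 6%.
Sum: 33% + 15% + 4% + 6% = 58%.

58%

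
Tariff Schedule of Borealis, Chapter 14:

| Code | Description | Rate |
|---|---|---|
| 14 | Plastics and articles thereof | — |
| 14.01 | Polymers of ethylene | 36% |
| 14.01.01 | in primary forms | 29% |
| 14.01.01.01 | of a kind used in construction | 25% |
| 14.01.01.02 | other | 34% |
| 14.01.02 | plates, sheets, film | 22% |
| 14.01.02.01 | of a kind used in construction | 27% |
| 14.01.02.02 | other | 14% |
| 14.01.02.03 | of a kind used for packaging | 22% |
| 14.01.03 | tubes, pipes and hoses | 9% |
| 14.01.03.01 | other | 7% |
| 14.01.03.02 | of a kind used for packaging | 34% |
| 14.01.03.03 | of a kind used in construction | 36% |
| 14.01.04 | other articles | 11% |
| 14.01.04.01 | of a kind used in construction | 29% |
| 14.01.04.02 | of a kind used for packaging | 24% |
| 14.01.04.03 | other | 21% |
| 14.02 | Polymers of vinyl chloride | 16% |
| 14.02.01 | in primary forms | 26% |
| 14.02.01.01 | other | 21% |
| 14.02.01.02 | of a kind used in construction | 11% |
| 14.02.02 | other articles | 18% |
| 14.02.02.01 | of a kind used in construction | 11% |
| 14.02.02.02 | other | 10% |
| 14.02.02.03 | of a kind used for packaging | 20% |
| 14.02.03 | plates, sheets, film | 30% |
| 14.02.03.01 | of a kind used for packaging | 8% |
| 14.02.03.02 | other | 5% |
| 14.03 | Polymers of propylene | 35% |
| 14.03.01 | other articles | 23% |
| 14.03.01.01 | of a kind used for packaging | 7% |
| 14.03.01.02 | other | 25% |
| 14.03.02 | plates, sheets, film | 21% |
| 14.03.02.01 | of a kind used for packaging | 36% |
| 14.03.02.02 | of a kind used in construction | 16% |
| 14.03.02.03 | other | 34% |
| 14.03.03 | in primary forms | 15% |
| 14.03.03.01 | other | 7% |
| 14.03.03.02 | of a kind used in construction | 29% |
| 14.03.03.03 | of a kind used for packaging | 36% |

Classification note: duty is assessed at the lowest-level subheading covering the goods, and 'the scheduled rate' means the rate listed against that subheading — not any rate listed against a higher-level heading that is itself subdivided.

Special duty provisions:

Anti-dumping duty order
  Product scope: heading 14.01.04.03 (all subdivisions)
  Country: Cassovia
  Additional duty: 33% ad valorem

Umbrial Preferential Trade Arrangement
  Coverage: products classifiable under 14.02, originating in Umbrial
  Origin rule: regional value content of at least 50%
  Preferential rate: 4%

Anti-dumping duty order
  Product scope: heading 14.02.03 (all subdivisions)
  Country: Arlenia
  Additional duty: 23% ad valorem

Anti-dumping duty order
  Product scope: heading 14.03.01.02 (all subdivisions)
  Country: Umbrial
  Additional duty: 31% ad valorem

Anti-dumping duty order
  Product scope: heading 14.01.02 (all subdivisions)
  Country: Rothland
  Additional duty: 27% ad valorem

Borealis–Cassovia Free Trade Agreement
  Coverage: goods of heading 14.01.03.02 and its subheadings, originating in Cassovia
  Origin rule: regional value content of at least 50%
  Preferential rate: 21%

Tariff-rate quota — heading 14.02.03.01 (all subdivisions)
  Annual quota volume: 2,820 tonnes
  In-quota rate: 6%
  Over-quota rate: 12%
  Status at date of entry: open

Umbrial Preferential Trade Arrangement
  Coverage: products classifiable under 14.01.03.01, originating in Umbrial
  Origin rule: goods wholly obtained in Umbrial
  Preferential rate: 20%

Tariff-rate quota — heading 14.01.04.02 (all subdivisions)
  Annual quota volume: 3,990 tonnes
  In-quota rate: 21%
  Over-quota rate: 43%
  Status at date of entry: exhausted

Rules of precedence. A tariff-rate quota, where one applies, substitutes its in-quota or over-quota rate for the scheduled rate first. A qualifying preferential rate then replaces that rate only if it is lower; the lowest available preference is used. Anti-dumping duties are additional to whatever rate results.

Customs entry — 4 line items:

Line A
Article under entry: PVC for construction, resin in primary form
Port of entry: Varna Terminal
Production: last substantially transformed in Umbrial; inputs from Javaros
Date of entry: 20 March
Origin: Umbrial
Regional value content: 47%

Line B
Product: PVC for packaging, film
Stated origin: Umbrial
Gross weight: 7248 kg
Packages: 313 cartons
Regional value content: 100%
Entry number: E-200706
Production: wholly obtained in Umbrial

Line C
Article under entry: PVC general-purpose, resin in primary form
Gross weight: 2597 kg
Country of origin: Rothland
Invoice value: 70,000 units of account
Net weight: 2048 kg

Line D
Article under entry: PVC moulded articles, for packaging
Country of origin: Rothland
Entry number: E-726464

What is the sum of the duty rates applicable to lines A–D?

Line A: PVC → 14.02; resin in primary form → 14.02.01; for construction → 14.02.01.02. Scheduled 11%. Umbrial agreement on 14.02: RVC < 50%; Umbrial agreement on 14.01.03.01: 14.02.01.02 not covered. → 11%.
Line B: PVC → 14.02; film → 14.02.03; for packaging → 14.02.03.01. Scheduled 8%. quota on 14.02.03.01 open → in-quota 6%; Umbrial agreement on 14.02: RVC ≥ 50% → 4% available; Umbrial agreement on 14.01.03.01: 14.02.03.01 not covered; preferential 4%. → 4%.
Line C: PVC → 14.02; resin in primary form → 14.02.01; general-purpose → 14.02.01.01. Scheduled 21%. No special measure applies. → 21%.
Line D: PVC → 14.02; moulded articles → 14.02.02; for packaging → 14.02.02.03. Scheduled 20%. No special measure applies. → 20%.
Sum: 11% + 4% + 21% + 20% = 56%.

56%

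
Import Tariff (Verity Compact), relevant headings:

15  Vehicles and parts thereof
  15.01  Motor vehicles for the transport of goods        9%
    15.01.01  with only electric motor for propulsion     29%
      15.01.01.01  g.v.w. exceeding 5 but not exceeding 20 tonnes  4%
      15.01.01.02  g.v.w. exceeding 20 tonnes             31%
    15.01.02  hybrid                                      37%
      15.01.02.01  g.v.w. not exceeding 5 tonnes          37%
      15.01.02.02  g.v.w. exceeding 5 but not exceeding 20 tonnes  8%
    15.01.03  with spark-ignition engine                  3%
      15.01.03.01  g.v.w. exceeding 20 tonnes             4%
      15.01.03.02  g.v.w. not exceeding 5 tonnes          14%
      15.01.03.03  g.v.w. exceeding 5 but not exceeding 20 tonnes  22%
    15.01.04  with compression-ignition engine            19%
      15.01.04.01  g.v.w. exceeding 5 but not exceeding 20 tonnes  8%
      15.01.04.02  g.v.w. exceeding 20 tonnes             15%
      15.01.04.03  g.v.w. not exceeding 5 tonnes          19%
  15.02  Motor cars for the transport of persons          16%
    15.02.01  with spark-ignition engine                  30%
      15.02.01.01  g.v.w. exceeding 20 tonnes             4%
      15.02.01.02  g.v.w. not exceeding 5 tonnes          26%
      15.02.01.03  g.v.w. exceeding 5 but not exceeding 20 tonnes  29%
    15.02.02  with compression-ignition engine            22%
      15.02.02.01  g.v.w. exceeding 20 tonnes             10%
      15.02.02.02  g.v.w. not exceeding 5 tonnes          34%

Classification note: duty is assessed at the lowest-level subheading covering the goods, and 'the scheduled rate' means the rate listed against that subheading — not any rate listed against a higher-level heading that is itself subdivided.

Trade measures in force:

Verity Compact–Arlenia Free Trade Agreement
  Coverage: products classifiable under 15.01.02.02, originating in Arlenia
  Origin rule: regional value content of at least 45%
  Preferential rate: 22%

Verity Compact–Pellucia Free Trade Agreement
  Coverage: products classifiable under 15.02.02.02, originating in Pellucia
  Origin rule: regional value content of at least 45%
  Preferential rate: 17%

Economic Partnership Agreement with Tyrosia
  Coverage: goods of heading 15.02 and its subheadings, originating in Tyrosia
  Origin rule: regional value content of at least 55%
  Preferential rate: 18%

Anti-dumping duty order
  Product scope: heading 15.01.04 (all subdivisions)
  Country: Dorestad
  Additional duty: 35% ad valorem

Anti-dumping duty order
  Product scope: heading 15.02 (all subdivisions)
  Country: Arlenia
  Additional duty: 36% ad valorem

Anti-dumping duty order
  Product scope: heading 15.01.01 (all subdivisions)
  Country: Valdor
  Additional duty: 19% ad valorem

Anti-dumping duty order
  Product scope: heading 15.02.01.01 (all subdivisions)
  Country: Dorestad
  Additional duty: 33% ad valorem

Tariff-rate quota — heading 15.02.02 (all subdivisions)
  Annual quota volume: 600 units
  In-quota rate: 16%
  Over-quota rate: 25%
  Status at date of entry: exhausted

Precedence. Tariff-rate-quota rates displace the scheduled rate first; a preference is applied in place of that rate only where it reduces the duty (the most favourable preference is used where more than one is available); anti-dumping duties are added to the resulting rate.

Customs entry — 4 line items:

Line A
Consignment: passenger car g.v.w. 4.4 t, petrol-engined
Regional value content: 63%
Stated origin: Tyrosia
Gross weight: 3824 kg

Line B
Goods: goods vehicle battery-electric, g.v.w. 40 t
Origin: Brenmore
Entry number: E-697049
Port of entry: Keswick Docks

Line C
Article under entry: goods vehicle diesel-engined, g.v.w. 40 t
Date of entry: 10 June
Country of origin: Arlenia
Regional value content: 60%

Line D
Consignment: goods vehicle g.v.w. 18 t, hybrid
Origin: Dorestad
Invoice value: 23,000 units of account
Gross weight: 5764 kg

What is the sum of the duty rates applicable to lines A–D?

72%

Line A: passenger car → 15.02; petrol-engined → 15.02.01; g.v.w. 4.4 t → 15.02.01.02. Scheduled 26%. Tyrosia agreement on 15.02: RVC ≥ 55% → 18% available; preferential 18%. → 18%.
Line B: goods vehicle → 15.01; battery-electric → 15.01.01; g.v.w. 40 t → 15.01.01.02. Scheduled 31%. No special measure applies. → 31%.
Line C: goods vehicle → 15.01; diesel-engined → 15.01.04; g.v.w. 40 t → 15.01.04.02. Scheduled 15%. Arlenia agreement on 15.01.02.02: 15.01.04.02 not covered. → 15%.
Line D: goods vehicle → 15.01; hybrid → 15.01.02; g.v.w. 18 t → 15.01.02.02. Scheduled 8%. No special measure applies. → 8%.
Sum: 18% + 31% + 15% + 8% = 72%.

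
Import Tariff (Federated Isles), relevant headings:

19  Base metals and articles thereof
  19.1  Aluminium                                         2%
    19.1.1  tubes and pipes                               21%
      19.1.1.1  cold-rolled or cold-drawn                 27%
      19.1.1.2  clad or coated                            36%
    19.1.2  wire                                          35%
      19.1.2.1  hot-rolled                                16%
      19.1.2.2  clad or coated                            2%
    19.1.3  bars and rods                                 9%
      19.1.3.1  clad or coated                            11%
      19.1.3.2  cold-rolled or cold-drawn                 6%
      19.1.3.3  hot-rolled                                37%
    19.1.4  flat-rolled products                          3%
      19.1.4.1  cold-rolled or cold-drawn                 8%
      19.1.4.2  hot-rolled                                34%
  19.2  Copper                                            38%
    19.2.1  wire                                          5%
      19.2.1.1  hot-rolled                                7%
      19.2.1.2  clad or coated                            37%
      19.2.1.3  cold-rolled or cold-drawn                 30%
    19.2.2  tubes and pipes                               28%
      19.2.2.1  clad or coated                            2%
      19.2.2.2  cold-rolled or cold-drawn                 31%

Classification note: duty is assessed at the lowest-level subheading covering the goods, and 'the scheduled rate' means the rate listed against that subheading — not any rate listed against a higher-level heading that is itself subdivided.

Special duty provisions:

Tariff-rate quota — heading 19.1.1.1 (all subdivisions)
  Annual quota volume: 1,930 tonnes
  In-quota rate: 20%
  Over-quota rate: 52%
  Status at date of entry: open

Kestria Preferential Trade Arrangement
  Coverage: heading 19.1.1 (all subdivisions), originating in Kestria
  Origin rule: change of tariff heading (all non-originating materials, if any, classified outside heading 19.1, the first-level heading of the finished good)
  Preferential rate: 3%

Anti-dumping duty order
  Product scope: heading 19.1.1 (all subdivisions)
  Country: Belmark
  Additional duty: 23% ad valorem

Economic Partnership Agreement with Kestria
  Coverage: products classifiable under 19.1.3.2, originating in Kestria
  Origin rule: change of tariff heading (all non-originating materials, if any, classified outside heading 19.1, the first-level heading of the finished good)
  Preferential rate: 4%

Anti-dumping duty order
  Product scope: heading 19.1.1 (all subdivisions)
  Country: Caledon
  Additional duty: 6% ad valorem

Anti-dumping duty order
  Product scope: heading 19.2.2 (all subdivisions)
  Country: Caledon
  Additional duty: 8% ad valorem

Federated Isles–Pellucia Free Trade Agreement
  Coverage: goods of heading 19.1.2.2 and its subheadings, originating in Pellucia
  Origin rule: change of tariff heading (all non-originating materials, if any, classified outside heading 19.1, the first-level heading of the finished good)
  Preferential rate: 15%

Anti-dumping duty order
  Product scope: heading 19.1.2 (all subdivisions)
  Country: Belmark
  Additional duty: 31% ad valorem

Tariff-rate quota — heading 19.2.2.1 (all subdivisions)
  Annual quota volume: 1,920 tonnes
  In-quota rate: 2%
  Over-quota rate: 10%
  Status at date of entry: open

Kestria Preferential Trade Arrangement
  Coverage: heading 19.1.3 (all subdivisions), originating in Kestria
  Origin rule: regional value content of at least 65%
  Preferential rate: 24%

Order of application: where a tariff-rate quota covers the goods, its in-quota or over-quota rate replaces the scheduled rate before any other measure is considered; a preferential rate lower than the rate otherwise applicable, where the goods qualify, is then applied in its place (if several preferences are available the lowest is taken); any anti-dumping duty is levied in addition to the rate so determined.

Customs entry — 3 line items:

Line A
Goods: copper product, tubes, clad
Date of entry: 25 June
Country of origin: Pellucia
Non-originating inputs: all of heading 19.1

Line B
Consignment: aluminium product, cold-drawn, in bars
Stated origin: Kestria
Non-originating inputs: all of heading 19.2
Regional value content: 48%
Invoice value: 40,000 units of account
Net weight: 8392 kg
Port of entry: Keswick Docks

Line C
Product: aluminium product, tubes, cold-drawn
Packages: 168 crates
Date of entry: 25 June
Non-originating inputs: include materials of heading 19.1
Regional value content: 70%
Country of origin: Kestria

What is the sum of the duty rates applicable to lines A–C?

Line A: copper → 19.2; tubes → 19.2.2; clad → 19.2.2.1. Scheduled 2%. quota on 19.2.2.1 open → in-quota 2%; Pellucia agreement on 19.1.2.2: 19.2.2.1 not covered. → 2%.
Line B: aluminium → 19.1; in bars → 19.1.3; cold-drawn → 19.1.3.2. Scheduled 6%. Kestria agreement on 19.1.1: 19.1.3.2 not covered; Kestria agreement on 19.1.3.2: CTH met → 4% available; Kestria agreement on 19.1.3: RVC < 65%; preferential 4%. → 4%.
Line C: aluminium → 19.1; tubes → 19.1.1; cold-drawn → 19.1.1.1. Scheduled 27%. quota on 19.1.1.1 open → in-quota 20%; Kestria agreement on 19.1.1: CTH not met; Kestria agreement on 19.1.3.2: 19.1.1.1 not covered; Kestria agreement on 19.1.3: 19.1.1.1 not covered. → 20%.
Sum: 2% + 4% + 20% = 26%.

26%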